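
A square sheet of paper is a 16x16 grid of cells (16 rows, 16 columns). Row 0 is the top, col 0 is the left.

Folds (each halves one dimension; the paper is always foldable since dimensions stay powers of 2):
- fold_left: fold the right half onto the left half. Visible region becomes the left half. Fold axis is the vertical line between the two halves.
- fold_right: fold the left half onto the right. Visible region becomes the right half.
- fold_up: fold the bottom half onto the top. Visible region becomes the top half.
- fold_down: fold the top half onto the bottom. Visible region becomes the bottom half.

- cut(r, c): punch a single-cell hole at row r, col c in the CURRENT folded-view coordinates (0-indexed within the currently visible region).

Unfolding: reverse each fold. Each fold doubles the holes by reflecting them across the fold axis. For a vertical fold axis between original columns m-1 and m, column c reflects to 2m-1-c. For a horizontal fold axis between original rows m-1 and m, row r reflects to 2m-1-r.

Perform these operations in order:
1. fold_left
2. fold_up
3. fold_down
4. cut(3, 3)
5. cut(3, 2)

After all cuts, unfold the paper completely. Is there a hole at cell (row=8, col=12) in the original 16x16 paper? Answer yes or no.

Op 1 fold_left: fold axis v@8; visible region now rows[0,16) x cols[0,8) = 16x8
Op 2 fold_up: fold axis h@8; visible region now rows[0,8) x cols[0,8) = 8x8
Op 3 fold_down: fold axis h@4; visible region now rows[4,8) x cols[0,8) = 4x8
Op 4 cut(3, 3): punch at orig (7,3); cuts so far [(7, 3)]; region rows[4,8) x cols[0,8) = 4x8
Op 5 cut(3, 2): punch at orig (7,2); cuts so far [(7, 2), (7, 3)]; region rows[4,8) x cols[0,8) = 4x8
Unfold 1 (reflect across h@4): 4 holes -> [(0, 2), (0, 3), (7, 2), (7, 3)]
Unfold 2 (reflect across h@8): 8 holes -> [(0, 2), (0, 3), (7, 2), (7, 3), (8, 2), (8, 3), (15, 2), (15, 3)]
Unfold 3 (reflect across v@8): 16 holes -> [(0, 2), (0, 3), (0, 12), (0, 13), (7, 2), (7, 3), (7, 12), (7, 13), (8, 2), (8, 3), (8, 12), (8, 13), (15, 2), (15, 3), (15, 12), (15, 13)]
Holes: [(0, 2), (0, 3), (0, 12), (0, 13), (7, 2), (7, 3), (7, 12), (7, 13), (8, 2), (8, 3), (8, 12), (8, 13), (15, 2), (15, 3), (15, 12), (15, 13)]

Answer: yes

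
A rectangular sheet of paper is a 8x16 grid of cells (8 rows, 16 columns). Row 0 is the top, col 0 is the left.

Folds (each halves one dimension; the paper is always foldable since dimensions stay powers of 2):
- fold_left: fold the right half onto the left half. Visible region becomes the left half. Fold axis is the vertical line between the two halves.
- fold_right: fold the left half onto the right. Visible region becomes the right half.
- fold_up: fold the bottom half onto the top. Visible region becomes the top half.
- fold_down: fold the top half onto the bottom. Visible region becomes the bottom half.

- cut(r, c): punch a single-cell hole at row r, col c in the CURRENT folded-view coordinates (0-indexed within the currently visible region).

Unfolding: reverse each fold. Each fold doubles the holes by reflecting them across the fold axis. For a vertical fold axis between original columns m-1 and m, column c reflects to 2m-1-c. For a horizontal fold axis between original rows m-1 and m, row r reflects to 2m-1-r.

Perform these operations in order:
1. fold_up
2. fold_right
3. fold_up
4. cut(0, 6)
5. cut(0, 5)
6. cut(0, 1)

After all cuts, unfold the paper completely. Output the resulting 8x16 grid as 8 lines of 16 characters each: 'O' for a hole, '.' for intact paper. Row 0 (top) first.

Op 1 fold_up: fold axis h@4; visible region now rows[0,4) x cols[0,16) = 4x16
Op 2 fold_right: fold axis v@8; visible region now rows[0,4) x cols[8,16) = 4x8
Op 3 fold_up: fold axis h@2; visible region now rows[0,2) x cols[8,16) = 2x8
Op 4 cut(0, 6): punch at orig (0,14); cuts so far [(0, 14)]; region rows[0,2) x cols[8,16) = 2x8
Op 5 cut(0, 5): punch at orig (0,13); cuts so far [(0, 13), (0, 14)]; region rows[0,2) x cols[8,16) = 2x8
Op 6 cut(0, 1): punch at orig (0,9); cuts so far [(0, 9), (0, 13), (0, 14)]; region rows[0,2) x cols[8,16) = 2x8
Unfold 1 (reflect across h@2): 6 holes -> [(0, 9), (0, 13), (0, 14), (3, 9), (3, 13), (3, 14)]
Unfold 2 (reflect across v@8): 12 holes -> [(0, 1), (0, 2), (0, 6), (0, 9), (0, 13), (0, 14), (3, 1), (3, 2), (3, 6), (3, 9), (3, 13), (3, 14)]
Unfold 3 (reflect across h@4): 24 holes -> [(0, 1), (0, 2), (0, 6), (0, 9), (0, 13), (0, 14), (3, 1), (3, 2), (3, 6), (3, 9), (3, 13), (3, 14), (4, 1), (4, 2), (4, 6), (4, 9), (4, 13), (4, 14), (7, 1), (7, 2), (7, 6), (7, 9), (7, 13), (7, 14)]

Answer: .OO...O..O...OO.
................
................
.OO...O..O...OO.
.OO...O..O...OO.
................
................
.OO...O..O...OO.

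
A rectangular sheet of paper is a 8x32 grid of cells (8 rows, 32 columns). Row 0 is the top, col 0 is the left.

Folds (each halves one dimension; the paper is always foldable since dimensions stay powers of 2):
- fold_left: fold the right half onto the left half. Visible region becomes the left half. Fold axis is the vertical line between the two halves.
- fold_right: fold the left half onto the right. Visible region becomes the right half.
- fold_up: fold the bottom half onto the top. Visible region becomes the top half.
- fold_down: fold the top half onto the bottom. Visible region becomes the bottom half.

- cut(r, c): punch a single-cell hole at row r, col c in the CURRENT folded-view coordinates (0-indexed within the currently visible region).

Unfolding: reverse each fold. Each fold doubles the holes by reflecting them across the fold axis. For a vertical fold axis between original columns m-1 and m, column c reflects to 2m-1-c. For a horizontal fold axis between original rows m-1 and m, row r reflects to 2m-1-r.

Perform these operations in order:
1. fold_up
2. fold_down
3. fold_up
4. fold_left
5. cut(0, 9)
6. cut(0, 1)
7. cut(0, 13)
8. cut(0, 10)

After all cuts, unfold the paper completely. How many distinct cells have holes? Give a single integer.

Answer: 64

Derivation:
Op 1 fold_up: fold axis h@4; visible region now rows[0,4) x cols[0,32) = 4x32
Op 2 fold_down: fold axis h@2; visible region now rows[2,4) x cols[0,32) = 2x32
Op 3 fold_up: fold axis h@3; visible region now rows[2,3) x cols[0,32) = 1x32
Op 4 fold_left: fold axis v@16; visible region now rows[2,3) x cols[0,16) = 1x16
Op 5 cut(0, 9): punch at orig (2,9); cuts so far [(2, 9)]; region rows[2,3) x cols[0,16) = 1x16
Op 6 cut(0, 1): punch at orig (2,1); cuts so far [(2, 1), (2, 9)]; region rows[2,3) x cols[0,16) = 1x16
Op 7 cut(0, 13): punch at orig (2,13); cuts so far [(2, 1), (2, 9), (2, 13)]; region rows[2,3) x cols[0,16) = 1x16
Op 8 cut(0, 10): punch at orig (2,10); cuts so far [(2, 1), (2, 9), (2, 10), (2, 13)]; region rows[2,3) x cols[0,16) = 1x16
Unfold 1 (reflect across v@16): 8 holes -> [(2, 1), (2, 9), (2, 10), (2, 13), (2, 18), (2, 21), (2, 22), (2, 30)]
Unfold 2 (reflect across h@3): 16 holes -> [(2, 1), (2, 9), (2, 10), (2, 13), (2, 18), (2, 21), (2, 22), (2, 30), (3, 1), (3, 9), (3, 10), (3, 13), (3, 18), (3, 21), (3, 22), (3, 30)]
Unfold 3 (reflect across h@2): 32 holes -> [(0, 1), (0, 9), (0, 10), (0, 13), (0, 18), (0, 21), (0, 22), (0, 30), (1, 1), (1, 9), (1, 10), (1, 13), (1, 18), (1, 21), (1, 22), (1, 30), (2, 1), (2, 9), (2, 10), (2, 13), (2, 18), (2, 21), (2, 22), (2, 30), (3, 1), (3, 9), (3, 10), (3, 13), (3, 18), (3, 21), (3, 22), (3, 30)]
Unfold 4 (reflect across h@4): 64 holes -> [(0, 1), (0, 9), (0, 10), (0, 13), (0, 18), (0, 21), (0, 22), (0, 30), (1, 1), (1, 9), (1, 10), (1, 13), (1, 18), (1, 21), (1, 22), (1, 30), (2, 1), (2, 9), (2, 10), (2, 13), (2, 18), (2, 21), (2, 22), (2, 30), (3, 1), (3, 9), (3, 10), (3, 13), (3, 18), (3, 21), (3, 22), (3, 30), (4, 1), (4, 9), (4, 10), (4, 13), (4, 18), (4, 21), (4, 22), (4, 30), (5, 1), (5, 9), (5, 10), (5, 13), (5, 18), (5, 21), (5, 22), (5, 30), (6, 1), (6, 9), (6, 10), (6, 13), (6, 18), (6, 21), (6, 22), (6, 30), (7, 1), (7, 9), (7, 10), (7, 13), (7, 18), (7, 21), (7, 22), (7, 30)]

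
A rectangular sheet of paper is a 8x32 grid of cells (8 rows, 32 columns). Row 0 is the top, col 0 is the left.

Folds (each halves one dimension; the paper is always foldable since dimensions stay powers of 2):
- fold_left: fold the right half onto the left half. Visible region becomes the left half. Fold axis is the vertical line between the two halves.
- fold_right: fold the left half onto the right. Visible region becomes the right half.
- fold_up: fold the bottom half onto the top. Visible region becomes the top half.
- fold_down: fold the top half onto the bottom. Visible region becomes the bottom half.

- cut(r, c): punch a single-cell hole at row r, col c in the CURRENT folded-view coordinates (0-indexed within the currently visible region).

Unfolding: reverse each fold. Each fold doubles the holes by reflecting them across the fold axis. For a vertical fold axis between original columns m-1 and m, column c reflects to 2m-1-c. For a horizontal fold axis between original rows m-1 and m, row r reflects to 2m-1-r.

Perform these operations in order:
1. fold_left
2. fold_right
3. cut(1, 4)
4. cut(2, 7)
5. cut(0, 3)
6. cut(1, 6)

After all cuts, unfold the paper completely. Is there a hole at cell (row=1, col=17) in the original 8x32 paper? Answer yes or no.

Op 1 fold_left: fold axis v@16; visible region now rows[0,8) x cols[0,16) = 8x16
Op 2 fold_right: fold axis v@8; visible region now rows[0,8) x cols[8,16) = 8x8
Op 3 cut(1, 4): punch at orig (1,12); cuts so far [(1, 12)]; region rows[0,8) x cols[8,16) = 8x8
Op 4 cut(2, 7): punch at orig (2,15); cuts so far [(1, 12), (2, 15)]; region rows[0,8) x cols[8,16) = 8x8
Op 5 cut(0, 3): punch at orig (0,11); cuts so far [(0, 11), (1, 12), (2, 15)]; region rows[0,8) x cols[8,16) = 8x8
Op 6 cut(1, 6): punch at orig (1,14); cuts so far [(0, 11), (1, 12), (1, 14), (2, 15)]; region rows[0,8) x cols[8,16) = 8x8
Unfold 1 (reflect across v@8): 8 holes -> [(0, 4), (0, 11), (1, 1), (1, 3), (1, 12), (1, 14), (2, 0), (2, 15)]
Unfold 2 (reflect across v@16): 16 holes -> [(0, 4), (0, 11), (0, 20), (0, 27), (1, 1), (1, 3), (1, 12), (1, 14), (1, 17), (1, 19), (1, 28), (1, 30), (2, 0), (2, 15), (2, 16), (2, 31)]
Holes: [(0, 4), (0, 11), (0, 20), (0, 27), (1, 1), (1, 3), (1, 12), (1, 14), (1, 17), (1, 19), (1, 28), (1, 30), (2, 0), (2, 15), (2, 16), (2, 31)]

Answer: yes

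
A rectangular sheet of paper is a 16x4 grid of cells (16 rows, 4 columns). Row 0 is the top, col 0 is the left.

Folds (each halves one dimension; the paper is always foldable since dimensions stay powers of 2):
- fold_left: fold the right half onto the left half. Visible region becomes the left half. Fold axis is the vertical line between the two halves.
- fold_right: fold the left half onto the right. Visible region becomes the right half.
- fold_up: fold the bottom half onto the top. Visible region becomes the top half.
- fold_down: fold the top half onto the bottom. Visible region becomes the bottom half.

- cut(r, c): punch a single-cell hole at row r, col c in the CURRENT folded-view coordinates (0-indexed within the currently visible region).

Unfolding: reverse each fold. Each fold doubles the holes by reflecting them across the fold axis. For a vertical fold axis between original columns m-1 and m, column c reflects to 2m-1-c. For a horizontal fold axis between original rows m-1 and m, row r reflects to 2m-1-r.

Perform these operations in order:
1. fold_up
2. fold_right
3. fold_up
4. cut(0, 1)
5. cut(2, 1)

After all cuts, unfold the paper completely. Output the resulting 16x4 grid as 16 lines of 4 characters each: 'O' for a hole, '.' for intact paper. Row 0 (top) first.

Op 1 fold_up: fold axis h@8; visible region now rows[0,8) x cols[0,4) = 8x4
Op 2 fold_right: fold axis v@2; visible region now rows[0,8) x cols[2,4) = 8x2
Op 3 fold_up: fold axis h@4; visible region now rows[0,4) x cols[2,4) = 4x2
Op 4 cut(0, 1): punch at orig (0,3); cuts so far [(0, 3)]; region rows[0,4) x cols[2,4) = 4x2
Op 5 cut(2, 1): punch at orig (2,3); cuts so far [(0, 3), (2, 3)]; region rows[0,4) x cols[2,4) = 4x2
Unfold 1 (reflect across h@4): 4 holes -> [(0, 3), (2, 3), (5, 3), (7, 3)]
Unfold 2 (reflect across v@2): 8 holes -> [(0, 0), (0, 3), (2, 0), (2, 3), (5, 0), (5, 3), (7, 0), (7, 3)]
Unfold 3 (reflect across h@8): 16 holes -> [(0, 0), (0, 3), (2, 0), (2, 3), (5, 0), (5, 3), (7, 0), (7, 3), (8, 0), (8, 3), (10, 0), (10, 3), (13, 0), (13, 3), (15, 0), (15, 3)]

Answer: O..O
....
O..O
....
....
O..O
....
O..O
O..O
....
O..O
....
....
O..O
....
O..O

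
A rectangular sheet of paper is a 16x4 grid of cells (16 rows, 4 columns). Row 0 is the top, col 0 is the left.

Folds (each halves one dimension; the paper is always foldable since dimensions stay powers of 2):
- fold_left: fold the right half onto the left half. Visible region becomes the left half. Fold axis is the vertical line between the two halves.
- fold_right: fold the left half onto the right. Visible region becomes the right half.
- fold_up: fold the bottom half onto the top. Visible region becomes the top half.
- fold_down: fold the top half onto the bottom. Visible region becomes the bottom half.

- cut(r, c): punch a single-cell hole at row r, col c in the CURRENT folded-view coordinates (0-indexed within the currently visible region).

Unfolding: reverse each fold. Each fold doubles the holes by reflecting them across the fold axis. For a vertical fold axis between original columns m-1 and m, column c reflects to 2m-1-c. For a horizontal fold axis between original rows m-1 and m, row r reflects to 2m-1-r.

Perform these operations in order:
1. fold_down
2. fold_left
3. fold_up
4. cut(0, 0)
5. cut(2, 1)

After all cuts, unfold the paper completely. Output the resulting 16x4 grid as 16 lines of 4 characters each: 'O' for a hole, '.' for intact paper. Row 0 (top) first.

Answer: O..O
....
.OO.
....
....
.OO.
....
O..O
O..O
....
.OO.
....
....
.OO.
....
O..O

Derivation:
Op 1 fold_down: fold axis h@8; visible region now rows[8,16) x cols[0,4) = 8x4
Op 2 fold_left: fold axis v@2; visible region now rows[8,16) x cols[0,2) = 8x2
Op 3 fold_up: fold axis h@12; visible region now rows[8,12) x cols[0,2) = 4x2
Op 4 cut(0, 0): punch at orig (8,0); cuts so far [(8, 0)]; region rows[8,12) x cols[0,2) = 4x2
Op 5 cut(2, 1): punch at orig (10,1); cuts so far [(8, 0), (10, 1)]; region rows[8,12) x cols[0,2) = 4x2
Unfold 1 (reflect across h@12): 4 holes -> [(8, 0), (10, 1), (13, 1), (15, 0)]
Unfold 2 (reflect across v@2): 8 holes -> [(8, 0), (8, 3), (10, 1), (10, 2), (13, 1), (13, 2), (15, 0), (15, 3)]
Unfold 3 (reflect across h@8): 16 holes -> [(0, 0), (0, 3), (2, 1), (2, 2), (5, 1), (5, 2), (7, 0), (7, 3), (8, 0), (8, 3), (10, 1), (10, 2), (13, 1), (13, 2), (15, 0), (15, 3)]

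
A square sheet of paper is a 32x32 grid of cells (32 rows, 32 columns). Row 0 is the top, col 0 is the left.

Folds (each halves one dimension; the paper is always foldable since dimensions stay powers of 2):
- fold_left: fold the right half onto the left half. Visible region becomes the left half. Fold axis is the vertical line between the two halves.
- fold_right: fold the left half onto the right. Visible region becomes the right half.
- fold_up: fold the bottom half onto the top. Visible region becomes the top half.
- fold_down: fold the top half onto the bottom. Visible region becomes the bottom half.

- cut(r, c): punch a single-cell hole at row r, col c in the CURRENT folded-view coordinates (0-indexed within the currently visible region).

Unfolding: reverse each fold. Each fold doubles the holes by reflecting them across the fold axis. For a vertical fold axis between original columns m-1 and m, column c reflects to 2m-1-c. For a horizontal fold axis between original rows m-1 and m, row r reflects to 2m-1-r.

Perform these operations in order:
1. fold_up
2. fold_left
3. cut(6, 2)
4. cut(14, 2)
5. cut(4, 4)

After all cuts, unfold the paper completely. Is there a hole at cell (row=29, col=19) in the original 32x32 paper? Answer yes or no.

Op 1 fold_up: fold axis h@16; visible region now rows[0,16) x cols[0,32) = 16x32
Op 2 fold_left: fold axis v@16; visible region now rows[0,16) x cols[0,16) = 16x16
Op 3 cut(6, 2): punch at orig (6,2); cuts so far [(6, 2)]; region rows[0,16) x cols[0,16) = 16x16
Op 4 cut(14, 2): punch at orig (14,2); cuts so far [(6, 2), (14, 2)]; region rows[0,16) x cols[0,16) = 16x16
Op 5 cut(4, 4): punch at orig (4,4); cuts so far [(4, 4), (6, 2), (14, 2)]; region rows[0,16) x cols[0,16) = 16x16
Unfold 1 (reflect across v@16): 6 holes -> [(4, 4), (4, 27), (6, 2), (6, 29), (14, 2), (14, 29)]
Unfold 2 (reflect across h@16): 12 holes -> [(4, 4), (4, 27), (6, 2), (6, 29), (14, 2), (14, 29), (17, 2), (17, 29), (25, 2), (25, 29), (27, 4), (27, 27)]
Holes: [(4, 4), (4, 27), (6, 2), (6, 29), (14, 2), (14, 29), (17, 2), (17, 29), (25, 2), (25, 29), (27, 4), (27, 27)]

Answer: no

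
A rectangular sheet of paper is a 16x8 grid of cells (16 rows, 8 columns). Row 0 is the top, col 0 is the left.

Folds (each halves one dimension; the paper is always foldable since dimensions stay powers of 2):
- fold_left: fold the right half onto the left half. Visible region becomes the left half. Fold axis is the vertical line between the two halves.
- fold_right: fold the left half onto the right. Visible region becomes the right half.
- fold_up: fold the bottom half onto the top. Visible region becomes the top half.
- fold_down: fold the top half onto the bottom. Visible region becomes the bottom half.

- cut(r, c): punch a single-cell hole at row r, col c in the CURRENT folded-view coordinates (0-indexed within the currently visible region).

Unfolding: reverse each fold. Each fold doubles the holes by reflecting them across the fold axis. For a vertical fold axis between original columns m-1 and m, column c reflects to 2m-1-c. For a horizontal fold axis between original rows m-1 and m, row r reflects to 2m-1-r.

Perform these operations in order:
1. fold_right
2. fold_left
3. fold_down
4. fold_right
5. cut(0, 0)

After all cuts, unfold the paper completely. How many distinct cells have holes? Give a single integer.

Answer: 16

Derivation:
Op 1 fold_right: fold axis v@4; visible region now rows[0,16) x cols[4,8) = 16x4
Op 2 fold_left: fold axis v@6; visible region now rows[0,16) x cols[4,6) = 16x2
Op 3 fold_down: fold axis h@8; visible region now rows[8,16) x cols[4,6) = 8x2
Op 4 fold_right: fold axis v@5; visible region now rows[8,16) x cols[5,6) = 8x1
Op 5 cut(0, 0): punch at orig (8,5); cuts so far [(8, 5)]; region rows[8,16) x cols[5,6) = 8x1
Unfold 1 (reflect across v@5): 2 holes -> [(8, 4), (8, 5)]
Unfold 2 (reflect across h@8): 4 holes -> [(7, 4), (7, 5), (8, 4), (8, 5)]
Unfold 3 (reflect across v@6): 8 holes -> [(7, 4), (7, 5), (7, 6), (7, 7), (8, 4), (8, 5), (8, 6), (8, 7)]
Unfold 4 (reflect across v@4): 16 holes -> [(7, 0), (7, 1), (7, 2), (7, 3), (7, 4), (7, 5), (7, 6), (7, 7), (8, 0), (8, 1), (8, 2), (8, 3), (8, 4), (8, 5), (8, 6), (8, 7)]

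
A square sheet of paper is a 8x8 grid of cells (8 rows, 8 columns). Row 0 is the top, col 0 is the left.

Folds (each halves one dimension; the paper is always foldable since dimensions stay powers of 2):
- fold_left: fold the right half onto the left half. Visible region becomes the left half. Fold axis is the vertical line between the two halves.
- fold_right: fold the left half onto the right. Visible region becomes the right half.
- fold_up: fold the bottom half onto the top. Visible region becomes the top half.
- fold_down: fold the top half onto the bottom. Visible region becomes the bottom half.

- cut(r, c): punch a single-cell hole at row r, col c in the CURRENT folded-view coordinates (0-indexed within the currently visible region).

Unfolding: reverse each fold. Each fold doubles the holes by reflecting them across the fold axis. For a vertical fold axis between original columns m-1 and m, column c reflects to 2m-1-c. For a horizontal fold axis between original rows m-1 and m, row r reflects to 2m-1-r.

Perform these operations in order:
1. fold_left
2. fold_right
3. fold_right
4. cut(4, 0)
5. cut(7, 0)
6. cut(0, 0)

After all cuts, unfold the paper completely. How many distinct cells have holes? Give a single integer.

Answer: 24

Derivation:
Op 1 fold_left: fold axis v@4; visible region now rows[0,8) x cols[0,4) = 8x4
Op 2 fold_right: fold axis v@2; visible region now rows[0,8) x cols[2,4) = 8x2
Op 3 fold_right: fold axis v@3; visible region now rows[0,8) x cols[3,4) = 8x1
Op 4 cut(4, 0): punch at orig (4,3); cuts so far [(4, 3)]; region rows[0,8) x cols[3,4) = 8x1
Op 5 cut(7, 0): punch at orig (7,3); cuts so far [(4, 3), (7, 3)]; region rows[0,8) x cols[3,4) = 8x1
Op 6 cut(0, 0): punch at orig (0,3); cuts so far [(0, 3), (4, 3), (7, 3)]; region rows[0,8) x cols[3,4) = 8x1
Unfold 1 (reflect across v@3): 6 holes -> [(0, 2), (0, 3), (4, 2), (4, 3), (7, 2), (7, 3)]
Unfold 2 (reflect across v@2): 12 holes -> [(0, 0), (0, 1), (0, 2), (0, 3), (4, 0), (4, 1), (4, 2), (4, 3), (7, 0), (7, 1), (7, 2), (7, 3)]
Unfold 3 (reflect across v@4): 24 holes -> [(0, 0), (0, 1), (0, 2), (0, 3), (0, 4), (0, 5), (0, 6), (0, 7), (4, 0), (4, 1), (4, 2), (4, 3), (4, 4), (4, 5), (4, 6), (4, 7), (7, 0), (7, 1), (7, 2), (7, 3), (7, 4), (7, 5), (7, 6), (7, 7)]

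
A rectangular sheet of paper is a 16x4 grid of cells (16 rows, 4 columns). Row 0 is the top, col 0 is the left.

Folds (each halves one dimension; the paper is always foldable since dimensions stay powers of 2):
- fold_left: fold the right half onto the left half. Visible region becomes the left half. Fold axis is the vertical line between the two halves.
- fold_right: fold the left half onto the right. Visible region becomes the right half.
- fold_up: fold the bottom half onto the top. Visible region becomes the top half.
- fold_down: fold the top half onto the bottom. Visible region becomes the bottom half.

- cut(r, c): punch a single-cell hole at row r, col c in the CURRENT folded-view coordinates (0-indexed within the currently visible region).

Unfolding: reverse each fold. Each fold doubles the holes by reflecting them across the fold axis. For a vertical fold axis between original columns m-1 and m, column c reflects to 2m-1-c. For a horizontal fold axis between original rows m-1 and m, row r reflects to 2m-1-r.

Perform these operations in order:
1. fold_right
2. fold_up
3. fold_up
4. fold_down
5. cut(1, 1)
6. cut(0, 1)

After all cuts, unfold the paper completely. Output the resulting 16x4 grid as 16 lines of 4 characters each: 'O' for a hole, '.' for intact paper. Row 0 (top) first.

Answer: O..O
O..O
O..O
O..O
O..O
O..O
O..O
O..O
O..O
O..O
O..O
O..O
O..O
O..O
O..O
O..O

Derivation:
Op 1 fold_right: fold axis v@2; visible region now rows[0,16) x cols[2,4) = 16x2
Op 2 fold_up: fold axis h@8; visible region now rows[0,8) x cols[2,4) = 8x2
Op 3 fold_up: fold axis h@4; visible region now rows[0,4) x cols[2,4) = 4x2
Op 4 fold_down: fold axis h@2; visible region now rows[2,4) x cols[2,4) = 2x2
Op 5 cut(1, 1): punch at orig (3,3); cuts so far [(3, 3)]; region rows[2,4) x cols[2,4) = 2x2
Op 6 cut(0, 1): punch at orig (2,3); cuts so far [(2, 3), (3, 3)]; region rows[2,4) x cols[2,4) = 2x2
Unfold 1 (reflect across h@2): 4 holes -> [(0, 3), (1, 3), (2, 3), (3, 3)]
Unfold 2 (reflect across h@4): 8 holes -> [(0, 3), (1, 3), (2, 3), (3, 3), (4, 3), (5, 3), (6, 3), (7, 3)]
Unfold 3 (reflect across h@8): 16 holes -> [(0, 3), (1, 3), (2, 3), (3, 3), (4, 3), (5, 3), (6, 3), (7, 3), (8, 3), (9, 3), (10, 3), (11, 3), (12, 3), (13, 3), (14, 3), (15, 3)]
Unfold 4 (reflect across v@2): 32 holes -> [(0, 0), (0, 3), (1, 0), (1, 3), (2, 0), (2, 3), (3, 0), (3, 3), (4, 0), (4, 3), (5, 0), (5, 3), (6, 0), (6, 3), (7, 0), (7, 3), (8, 0), (8, 3), (9, 0), (9, 3), (10, 0), (10, 3), (11, 0), (11, 3), (12, 0), (12, 3), (13, 0), (13, 3), (14, 0), (14, 3), (15, 0), (15, 3)]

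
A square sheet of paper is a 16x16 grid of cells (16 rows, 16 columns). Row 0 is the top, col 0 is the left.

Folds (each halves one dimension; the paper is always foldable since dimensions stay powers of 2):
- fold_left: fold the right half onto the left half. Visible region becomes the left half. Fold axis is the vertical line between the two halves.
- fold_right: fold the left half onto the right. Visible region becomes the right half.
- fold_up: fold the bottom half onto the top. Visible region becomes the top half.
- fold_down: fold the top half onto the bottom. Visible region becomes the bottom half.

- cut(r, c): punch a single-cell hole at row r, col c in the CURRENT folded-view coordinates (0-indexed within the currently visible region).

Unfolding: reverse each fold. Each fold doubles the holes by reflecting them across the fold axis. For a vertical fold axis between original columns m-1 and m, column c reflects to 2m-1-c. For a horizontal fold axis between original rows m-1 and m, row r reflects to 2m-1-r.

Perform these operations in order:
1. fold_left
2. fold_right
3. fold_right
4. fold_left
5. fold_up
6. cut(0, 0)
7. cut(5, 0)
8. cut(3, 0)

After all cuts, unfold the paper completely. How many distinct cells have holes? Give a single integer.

Op 1 fold_left: fold axis v@8; visible region now rows[0,16) x cols[0,8) = 16x8
Op 2 fold_right: fold axis v@4; visible region now rows[0,16) x cols[4,8) = 16x4
Op 3 fold_right: fold axis v@6; visible region now rows[0,16) x cols[6,8) = 16x2
Op 4 fold_left: fold axis v@7; visible region now rows[0,16) x cols[6,7) = 16x1
Op 5 fold_up: fold axis h@8; visible region now rows[0,8) x cols[6,7) = 8x1
Op 6 cut(0, 0): punch at orig (0,6); cuts so far [(0, 6)]; region rows[0,8) x cols[6,7) = 8x1
Op 7 cut(5, 0): punch at orig (5,6); cuts so far [(0, 6), (5, 6)]; region rows[0,8) x cols[6,7) = 8x1
Op 8 cut(3, 0): punch at orig (3,6); cuts so far [(0, 6), (3, 6), (5, 6)]; region rows[0,8) x cols[6,7) = 8x1
Unfold 1 (reflect across h@8): 6 holes -> [(0, 6), (3, 6), (5, 6), (10, 6), (12, 6), (15, 6)]
Unfold 2 (reflect across v@7): 12 holes -> [(0, 6), (0, 7), (3, 6), (3, 7), (5, 6), (5, 7), (10, 6), (10, 7), (12, 6), (12, 7), (15, 6), (15, 7)]
Unfold 3 (reflect across v@6): 24 holes -> [(0, 4), (0, 5), (0, 6), (0, 7), (3, 4), (3, 5), (3, 6), (3, 7), (5, 4), (5, 5), (5, 6), (5, 7), (10, 4), (10, 5), (10, 6), (10, 7), (12, 4), (12, 5), (12, 6), (12, 7), (15, 4), (15, 5), (15, 6), (15, 7)]
Unfold 4 (reflect across v@4): 48 holes -> [(0, 0), (0, 1), (0, 2), (0, 3), (0, 4), (0, 5), (0, 6), (0, 7), (3, 0), (3, 1), (3, 2), (3, 3), (3, 4), (3, 5), (3, 6), (3, 7), (5, 0), (5, 1), (5, 2), (5, 3), (5, 4), (5, 5), (5, 6), (5, 7), (10, 0), (10, 1), (10, 2), (10, 3), (10, 4), (10, 5), (10, 6), (10, 7), (12, 0), (12, 1), (12, 2), (12, 3), (12, 4), (12, 5), (12, 6), (12, 7), (15, 0), (15, 1), (15, 2), (15, 3), (15, 4), (15, 5), (15, 6), (15, 7)]
Unfold 5 (reflect across v@8): 96 holes -> [(0, 0), (0, 1), (0, 2), (0, 3), (0, 4), (0, 5), (0, 6), (0, 7), (0, 8), (0, 9), (0, 10), (0, 11), (0, 12), (0, 13), (0, 14), (0, 15), (3, 0), (3, 1), (3, 2), (3, 3), (3, 4), (3, 5), (3, 6), (3, 7), (3, 8), (3, 9), (3, 10), (3, 11), (3, 12), (3, 13), (3, 14), (3, 15), (5, 0), (5, 1), (5, 2), (5, 3), (5, 4), (5, 5), (5, 6), (5, 7), (5, 8), (5, 9), (5, 10), (5, 11), (5, 12), (5, 13), (5, 14), (5, 15), (10, 0), (10, 1), (10, 2), (10, 3), (10, 4), (10, 5), (10, 6), (10, 7), (10, 8), (10, 9), (10, 10), (10, 11), (10, 12), (10, 13), (10, 14), (10, 15), (12, 0), (12, 1), (12, 2), (12, 3), (12, 4), (12, 5), (12, 6), (12, 7), (12, 8), (12, 9), (12, 10), (12, 11), (12, 12), (12, 13), (12, 14), (12, 15), (15, 0), (15, 1), (15, 2), (15, 3), (15, 4), (15, 5), (15, 6), (15, 7), (15, 8), (15, 9), (15, 10), (15, 11), (15, 12), (15, 13), (15, 14), (15, 15)]

Answer: 96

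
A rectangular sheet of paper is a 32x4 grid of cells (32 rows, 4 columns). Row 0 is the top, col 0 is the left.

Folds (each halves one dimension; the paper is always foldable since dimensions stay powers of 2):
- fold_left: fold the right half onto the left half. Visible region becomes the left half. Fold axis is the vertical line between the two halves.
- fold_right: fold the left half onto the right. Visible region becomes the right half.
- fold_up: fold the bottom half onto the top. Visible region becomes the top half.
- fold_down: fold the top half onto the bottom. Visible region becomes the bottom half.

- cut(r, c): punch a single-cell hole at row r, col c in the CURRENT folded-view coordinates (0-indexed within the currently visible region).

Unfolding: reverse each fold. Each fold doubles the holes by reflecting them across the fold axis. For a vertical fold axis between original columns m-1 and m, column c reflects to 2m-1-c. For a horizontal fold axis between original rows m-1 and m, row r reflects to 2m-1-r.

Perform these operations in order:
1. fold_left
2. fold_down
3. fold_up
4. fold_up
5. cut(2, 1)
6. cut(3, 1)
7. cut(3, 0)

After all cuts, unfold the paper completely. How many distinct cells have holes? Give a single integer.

Op 1 fold_left: fold axis v@2; visible region now rows[0,32) x cols[0,2) = 32x2
Op 2 fold_down: fold axis h@16; visible region now rows[16,32) x cols[0,2) = 16x2
Op 3 fold_up: fold axis h@24; visible region now rows[16,24) x cols[0,2) = 8x2
Op 4 fold_up: fold axis h@20; visible region now rows[16,20) x cols[0,2) = 4x2
Op 5 cut(2, 1): punch at orig (18,1); cuts so far [(18, 1)]; region rows[16,20) x cols[0,2) = 4x2
Op 6 cut(3, 1): punch at orig (19,1); cuts so far [(18, 1), (19, 1)]; region rows[16,20) x cols[0,2) = 4x2
Op 7 cut(3, 0): punch at orig (19,0); cuts so far [(18, 1), (19, 0), (19, 1)]; region rows[16,20) x cols[0,2) = 4x2
Unfold 1 (reflect across h@20): 6 holes -> [(18, 1), (19, 0), (19, 1), (20, 0), (20, 1), (21, 1)]
Unfold 2 (reflect across h@24): 12 holes -> [(18, 1), (19, 0), (19, 1), (20, 0), (20, 1), (21, 1), (26, 1), (27, 0), (27, 1), (28, 0), (28, 1), (29, 1)]
Unfold 3 (reflect across h@16): 24 holes -> [(2, 1), (3, 0), (3, 1), (4, 0), (4, 1), (5, 1), (10, 1), (11, 0), (11, 1), (12, 0), (12, 1), (13, 1), (18, 1), (19, 0), (19, 1), (20, 0), (20, 1), (21, 1), (26, 1), (27, 0), (27, 1), (28, 0), (28, 1), (29, 1)]
Unfold 4 (reflect across v@2): 48 holes -> [(2, 1), (2, 2), (3, 0), (3, 1), (3, 2), (3, 3), (4, 0), (4, 1), (4, 2), (4, 3), (5, 1), (5, 2), (10, 1), (10, 2), (11, 0), (11, 1), (11, 2), (11, 3), (12, 0), (12, 1), (12, 2), (12, 3), (13, 1), (13, 2), (18, 1), (18, 2), (19, 0), (19, 1), (19, 2), (19, 3), (20, 0), (20, 1), (20, 2), (20, 3), (21, 1), (21, 2), (26, 1), (26, 2), (27, 0), (27, 1), (27, 2), (27, 3), (28, 0), (28, 1), (28, 2), (28, 3), (29, 1), (29, 2)]

Answer: 48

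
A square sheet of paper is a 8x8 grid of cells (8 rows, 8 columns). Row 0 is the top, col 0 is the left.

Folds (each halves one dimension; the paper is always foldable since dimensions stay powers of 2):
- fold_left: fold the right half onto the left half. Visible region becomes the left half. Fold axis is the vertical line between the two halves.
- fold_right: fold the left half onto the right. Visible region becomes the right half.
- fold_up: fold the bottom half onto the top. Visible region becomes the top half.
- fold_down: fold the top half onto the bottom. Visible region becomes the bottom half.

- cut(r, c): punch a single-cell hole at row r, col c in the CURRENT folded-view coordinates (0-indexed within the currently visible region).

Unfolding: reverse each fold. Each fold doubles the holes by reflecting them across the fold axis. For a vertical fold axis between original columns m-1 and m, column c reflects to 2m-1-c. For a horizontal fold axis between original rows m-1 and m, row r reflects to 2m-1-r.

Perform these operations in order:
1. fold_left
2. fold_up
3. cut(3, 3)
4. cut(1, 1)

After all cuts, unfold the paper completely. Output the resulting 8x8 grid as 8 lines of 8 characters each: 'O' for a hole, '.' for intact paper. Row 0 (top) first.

Answer: ........
.O....O.
........
...OO...
...OO...
........
.O....O.
........

Derivation:
Op 1 fold_left: fold axis v@4; visible region now rows[0,8) x cols[0,4) = 8x4
Op 2 fold_up: fold axis h@4; visible region now rows[0,4) x cols[0,4) = 4x4
Op 3 cut(3, 3): punch at orig (3,3); cuts so far [(3, 3)]; region rows[0,4) x cols[0,4) = 4x4
Op 4 cut(1, 1): punch at orig (1,1); cuts so far [(1, 1), (3, 3)]; region rows[0,4) x cols[0,4) = 4x4
Unfold 1 (reflect across h@4): 4 holes -> [(1, 1), (3, 3), (4, 3), (6, 1)]
Unfold 2 (reflect across v@4): 8 holes -> [(1, 1), (1, 6), (3, 3), (3, 4), (4, 3), (4, 4), (6, 1), (6, 6)]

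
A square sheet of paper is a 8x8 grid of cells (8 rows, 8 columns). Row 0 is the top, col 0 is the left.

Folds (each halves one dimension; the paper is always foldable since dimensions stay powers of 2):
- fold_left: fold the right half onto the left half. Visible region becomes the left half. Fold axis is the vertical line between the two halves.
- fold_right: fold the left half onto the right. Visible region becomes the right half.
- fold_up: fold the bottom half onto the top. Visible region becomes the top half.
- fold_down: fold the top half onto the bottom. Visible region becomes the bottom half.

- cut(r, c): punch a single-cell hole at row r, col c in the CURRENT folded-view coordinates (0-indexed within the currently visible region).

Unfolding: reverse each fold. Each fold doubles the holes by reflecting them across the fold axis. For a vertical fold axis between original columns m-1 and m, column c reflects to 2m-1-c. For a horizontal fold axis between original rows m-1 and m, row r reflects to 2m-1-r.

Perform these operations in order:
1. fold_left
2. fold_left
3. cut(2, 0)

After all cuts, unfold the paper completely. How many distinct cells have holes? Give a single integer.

Op 1 fold_left: fold axis v@4; visible region now rows[0,8) x cols[0,4) = 8x4
Op 2 fold_left: fold axis v@2; visible region now rows[0,8) x cols[0,2) = 8x2
Op 3 cut(2, 0): punch at orig (2,0); cuts so far [(2, 0)]; region rows[0,8) x cols[0,2) = 8x2
Unfold 1 (reflect across v@2): 2 holes -> [(2, 0), (2, 3)]
Unfold 2 (reflect across v@4): 4 holes -> [(2, 0), (2, 3), (2, 4), (2, 7)]

Answer: 4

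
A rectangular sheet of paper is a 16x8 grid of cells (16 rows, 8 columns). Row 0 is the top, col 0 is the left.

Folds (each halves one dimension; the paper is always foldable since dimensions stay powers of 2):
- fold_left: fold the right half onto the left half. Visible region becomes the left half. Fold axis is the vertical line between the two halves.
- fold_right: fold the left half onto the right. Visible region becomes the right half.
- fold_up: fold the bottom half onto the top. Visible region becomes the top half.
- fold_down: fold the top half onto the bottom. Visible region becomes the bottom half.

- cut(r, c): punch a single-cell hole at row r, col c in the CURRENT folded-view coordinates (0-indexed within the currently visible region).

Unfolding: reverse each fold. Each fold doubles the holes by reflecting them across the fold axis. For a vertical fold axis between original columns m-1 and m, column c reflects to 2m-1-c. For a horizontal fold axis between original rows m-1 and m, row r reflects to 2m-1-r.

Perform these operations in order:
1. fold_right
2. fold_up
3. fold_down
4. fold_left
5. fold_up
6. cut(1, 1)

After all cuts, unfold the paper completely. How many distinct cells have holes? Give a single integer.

Answer: 32

Derivation:
Op 1 fold_right: fold axis v@4; visible region now rows[0,16) x cols[4,8) = 16x4
Op 2 fold_up: fold axis h@8; visible region now rows[0,8) x cols[4,8) = 8x4
Op 3 fold_down: fold axis h@4; visible region now rows[4,8) x cols[4,8) = 4x4
Op 4 fold_left: fold axis v@6; visible region now rows[4,8) x cols[4,6) = 4x2
Op 5 fold_up: fold axis h@6; visible region now rows[4,6) x cols[4,6) = 2x2
Op 6 cut(1, 1): punch at orig (5,5); cuts so far [(5, 5)]; region rows[4,6) x cols[4,6) = 2x2
Unfold 1 (reflect across h@6): 2 holes -> [(5, 5), (6, 5)]
Unfold 2 (reflect across v@6): 4 holes -> [(5, 5), (5, 6), (6, 5), (6, 6)]
Unfold 3 (reflect across h@4): 8 holes -> [(1, 5), (1, 6), (2, 5), (2, 6), (5, 5), (5, 6), (6, 5), (6, 6)]
Unfold 4 (reflect across h@8): 16 holes -> [(1, 5), (1, 6), (2, 5), (2, 6), (5, 5), (5, 6), (6, 5), (6, 6), (9, 5), (9, 6), (10, 5), (10, 6), (13, 5), (13, 6), (14, 5), (14, 6)]
Unfold 5 (reflect across v@4): 32 holes -> [(1, 1), (1, 2), (1, 5), (1, 6), (2, 1), (2, 2), (2, 5), (2, 6), (5, 1), (5, 2), (5, 5), (5, 6), (6, 1), (6, 2), (6, 5), (6, 6), (9, 1), (9, 2), (9, 5), (9, 6), (10, 1), (10, 2), (10, 5), (10, 6), (13, 1), (13, 2), (13, 5), (13, 6), (14, 1), (14, 2), (14, 5), (14, 6)]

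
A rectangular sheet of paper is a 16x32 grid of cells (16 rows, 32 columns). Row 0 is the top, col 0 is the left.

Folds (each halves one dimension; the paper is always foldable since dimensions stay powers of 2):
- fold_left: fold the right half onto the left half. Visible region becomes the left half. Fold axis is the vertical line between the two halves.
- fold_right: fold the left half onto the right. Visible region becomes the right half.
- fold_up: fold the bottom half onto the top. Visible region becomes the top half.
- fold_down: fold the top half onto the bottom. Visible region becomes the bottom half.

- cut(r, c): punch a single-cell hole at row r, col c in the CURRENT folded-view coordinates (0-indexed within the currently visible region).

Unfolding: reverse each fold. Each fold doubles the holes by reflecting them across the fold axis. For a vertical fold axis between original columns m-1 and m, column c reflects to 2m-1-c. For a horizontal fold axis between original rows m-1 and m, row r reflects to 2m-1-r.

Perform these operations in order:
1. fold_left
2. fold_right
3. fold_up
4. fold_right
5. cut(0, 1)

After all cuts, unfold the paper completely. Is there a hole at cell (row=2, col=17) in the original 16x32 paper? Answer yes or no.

Op 1 fold_left: fold axis v@16; visible region now rows[0,16) x cols[0,16) = 16x16
Op 2 fold_right: fold axis v@8; visible region now rows[0,16) x cols[8,16) = 16x8
Op 3 fold_up: fold axis h@8; visible region now rows[0,8) x cols[8,16) = 8x8
Op 4 fold_right: fold axis v@12; visible region now rows[0,8) x cols[12,16) = 8x4
Op 5 cut(0, 1): punch at orig (0,13); cuts so far [(0, 13)]; region rows[0,8) x cols[12,16) = 8x4
Unfold 1 (reflect across v@12): 2 holes -> [(0, 10), (0, 13)]
Unfold 2 (reflect across h@8): 4 holes -> [(0, 10), (0, 13), (15, 10), (15, 13)]
Unfold 3 (reflect across v@8): 8 holes -> [(0, 2), (0, 5), (0, 10), (0, 13), (15, 2), (15, 5), (15, 10), (15, 13)]
Unfold 4 (reflect across v@16): 16 holes -> [(0, 2), (0, 5), (0, 10), (0, 13), (0, 18), (0, 21), (0, 26), (0, 29), (15, 2), (15, 5), (15, 10), (15, 13), (15, 18), (15, 21), (15, 26), (15, 29)]
Holes: [(0, 2), (0, 5), (0, 10), (0, 13), (0, 18), (0, 21), (0, 26), (0, 29), (15, 2), (15, 5), (15, 10), (15, 13), (15, 18), (15, 21), (15, 26), (15, 29)]

Answer: no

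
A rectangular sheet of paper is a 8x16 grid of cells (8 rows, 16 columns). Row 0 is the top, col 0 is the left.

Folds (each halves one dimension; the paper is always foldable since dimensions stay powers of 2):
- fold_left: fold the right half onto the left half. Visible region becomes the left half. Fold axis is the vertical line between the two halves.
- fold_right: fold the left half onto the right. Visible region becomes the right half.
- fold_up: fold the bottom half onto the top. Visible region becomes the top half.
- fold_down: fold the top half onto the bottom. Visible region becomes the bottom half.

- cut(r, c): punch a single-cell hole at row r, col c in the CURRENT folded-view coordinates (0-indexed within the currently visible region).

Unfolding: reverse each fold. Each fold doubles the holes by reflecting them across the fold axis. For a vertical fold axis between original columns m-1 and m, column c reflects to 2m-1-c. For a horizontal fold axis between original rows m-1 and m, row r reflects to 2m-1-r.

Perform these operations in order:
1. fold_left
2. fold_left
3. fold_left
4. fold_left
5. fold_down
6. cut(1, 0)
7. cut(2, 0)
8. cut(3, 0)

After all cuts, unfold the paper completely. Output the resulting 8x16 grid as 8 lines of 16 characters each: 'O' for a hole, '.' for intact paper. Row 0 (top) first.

Op 1 fold_left: fold axis v@8; visible region now rows[0,8) x cols[0,8) = 8x8
Op 2 fold_left: fold axis v@4; visible region now rows[0,8) x cols[0,4) = 8x4
Op 3 fold_left: fold axis v@2; visible region now rows[0,8) x cols[0,2) = 8x2
Op 4 fold_left: fold axis v@1; visible region now rows[0,8) x cols[0,1) = 8x1
Op 5 fold_down: fold axis h@4; visible region now rows[4,8) x cols[0,1) = 4x1
Op 6 cut(1, 0): punch at orig (5,0); cuts so far [(5, 0)]; region rows[4,8) x cols[0,1) = 4x1
Op 7 cut(2, 0): punch at orig (6,0); cuts so far [(5, 0), (6, 0)]; region rows[4,8) x cols[0,1) = 4x1
Op 8 cut(3, 0): punch at orig (7,0); cuts so far [(5, 0), (6, 0), (7, 0)]; region rows[4,8) x cols[0,1) = 4x1
Unfold 1 (reflect across h@4): 6 holes -> [(0, 0), (1, 0), (2, 0), (5, 0), (6, 0), (7, 0)]
Unfold 2 (reflect across v@1): 12 holes -> [(0, 0), (0, 1), (1, 0), (1, 1), (2, 0), (2, 1), (5, 0), (5, 1), (6, 0), (6, 1), (7, 0), (7, 1)]
Unfold 3 (reflect across v@2): 24 holes -> [(0, 0), (0, 1), (0, 2), (0, 3), (1, 0), (1, 1), (1, 2), (1, 3), (2, 0), (2, 1), (2, 2), (2, 3), (5, 0), (5, 1), (5, 2), (5, 3), (6, 0), (6, 1), (6, 2), (6, 3), (7, 0), (7, 1), (7, 2), (7, 3)]
Unfold 4 (reflect across v@4): 48 holes -> [(0, 0), (0, 1), (0, 2), (0, 3), (0, 4), (0, 5), (0, 6), (0, 7), (1, 0), (1, 1), (1, 2), (1, 3), (1, 4), (1, 5), (1, 6), (1, 7), (2, 0), (2, 1), (2, 2), (2, 3), (2, 4), (2, 5), (2, 6), (2, 7), (5, 0), (5, 1), (5, 2), (5, 3), (5, 4), (5, 5), (5, 6), (5, 7), (6, 0), (6, 1), (6, 2), (6, 3), (6, 4), (6, 5), (6, 6), (6, 7), (7, 0), (7, 1), (7, 2), (7, 3), (7, 4), (7, 5), (7, 6), (7, 7)]
Unfold 5 (reflect across v@8): 96 holes -> [(0, 0), (0, 1), (0, 2), (0, 3), (0, 4), (0, 5), (0, 6), (0, 7), (0, 8), (0, 9), (0, 10), (0, 11), (0, 12), (0, 13), (0, 14), (0, 15), (1, 0), (1, 1), (1, 2), (1, 3), (1, 4), (1, 5), (1, 6), (1, 7), (1, 8), (1, 9), (1, 10), (1, 11), (1, 12), (1, 13), (1, 14), (1, 15), (2, 0), (2, 1), (2, 2), (2, 3), (2, 4), (2, 5), (2, 6), (2, 7), (2, 8), (2, 9), (2, 10), (2, 11), (2, 12), (2, 13), (2, 14), (2, 15), (5, 0), (5, 1), (5, 2), (5, 3), (5, 4), (5, 5), (5, 6), (5, 7), (5, 8), (5, 9), (5, 10), (5, 11), (5, 12), (5, 13), (5, 14), (5, 15), (6, 0), (6, 1), (6, 2), (6, 3), (6, 4), (6, 5), (6, 6), (6, 7), (6, 8), (6, 9), (6, 10), (6, 11), (6, 12), (6, 13), (6, 14), (6, 15), (7, 0), (7, 1), (7, 2), (7, 3), (7, 4), (7, 5), (7, 6), (7, 7), (7, 8), (7, 9), (7, 10), (7, 11), (7, 12), (7, 13), (7, 14), (7, 15)]

Answer: OOOOOOOOOOOOOOOO
OOOOOOOOOOOOOOOO
OOOOOOOOOOOOOOOO
................
................
OOOOOOOOOOOOOOOO
OOOOOOOOOOOOOOOO
OOOOOOOOOOOOOOOO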